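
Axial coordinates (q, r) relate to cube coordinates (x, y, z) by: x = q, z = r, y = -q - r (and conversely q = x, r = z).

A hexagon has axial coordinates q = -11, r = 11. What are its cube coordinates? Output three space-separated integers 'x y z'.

Answer: -11 0 11

Derivation:
x = q = -11
z = r = 11
y = -x - z = -(-11) - (11) = 0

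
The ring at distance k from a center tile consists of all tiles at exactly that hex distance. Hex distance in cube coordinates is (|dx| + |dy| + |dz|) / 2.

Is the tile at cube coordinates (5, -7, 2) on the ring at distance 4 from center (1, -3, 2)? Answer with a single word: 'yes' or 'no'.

|px - cx| = |5 - 1| = 4
|py - cy| = |-7 - (-3)| = 4
|pz - cz| = |2 - 2| = 0
distance = (4+4+0)/2 = 8/2 = 4
radius = 4; distance == radius -> yes

Answer: yes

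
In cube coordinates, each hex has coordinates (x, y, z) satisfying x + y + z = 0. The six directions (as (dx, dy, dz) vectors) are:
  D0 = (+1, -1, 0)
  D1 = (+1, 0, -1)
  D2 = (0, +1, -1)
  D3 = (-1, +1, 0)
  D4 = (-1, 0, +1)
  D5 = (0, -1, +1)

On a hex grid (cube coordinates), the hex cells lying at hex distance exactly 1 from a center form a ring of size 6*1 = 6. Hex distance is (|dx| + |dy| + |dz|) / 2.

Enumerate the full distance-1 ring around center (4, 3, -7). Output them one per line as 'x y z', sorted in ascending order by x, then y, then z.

Answer: 3 3 -6
3 4 -7
4 2 -6
4 4 -8
5 2 -7
5 3 -8

Derivation:
Walk ring at distance 1 from (4, 3, -7):
Start at center + D4*1 = (3, 3, -6)
  hex 0: (3, 3, -6)
  hex 1: (4, 2, -6)
  hex 2: (5, 2, -7)
  hex 3: (5, 3, -8)
  hex 4: (4, 4, -8)
  hex 5: (3, 4, -7)
Sorted: 6 hexes.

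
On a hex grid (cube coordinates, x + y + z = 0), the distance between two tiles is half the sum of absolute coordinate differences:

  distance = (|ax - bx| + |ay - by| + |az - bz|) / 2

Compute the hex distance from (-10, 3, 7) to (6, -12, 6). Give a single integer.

|ax - bx| = |-10 - 6| = 16
|ay - by| = |3 - (-12)| = 15
|az - bz| = |7 - 6| = 1
distance = (16 + 15 + 1) / 2 = 32 / 2 = 16

Answer: 16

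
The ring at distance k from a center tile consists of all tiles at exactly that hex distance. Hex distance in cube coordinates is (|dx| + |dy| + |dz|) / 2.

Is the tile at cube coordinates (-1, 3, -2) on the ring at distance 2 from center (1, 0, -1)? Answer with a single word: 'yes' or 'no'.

Answer: no

Derivation:
|px - cx| = |-1 - 1| = 2
|py - cy| = |3 - 0| = 3
|pz - cz| = |-2 - (-1)| = 1
distance = (2+3+1)/2 = 6/2 = 3
radius = 2; distance != radius -> no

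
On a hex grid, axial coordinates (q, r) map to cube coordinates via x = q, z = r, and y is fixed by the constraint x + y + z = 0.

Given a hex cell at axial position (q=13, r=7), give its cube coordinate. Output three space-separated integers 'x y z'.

Answer: 13 -20 7

Derivation:
x = q = 13
z = r = 7
y = -x - z = -(13) - (7) = -20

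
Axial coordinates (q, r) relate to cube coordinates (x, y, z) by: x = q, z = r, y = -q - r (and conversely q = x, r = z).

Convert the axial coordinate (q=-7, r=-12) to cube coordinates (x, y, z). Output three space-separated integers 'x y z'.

Answer: -7 19 -12

Derivation:
x = q = -7
z = r = -12
y = -x - z = -(-7) - (-12) = 19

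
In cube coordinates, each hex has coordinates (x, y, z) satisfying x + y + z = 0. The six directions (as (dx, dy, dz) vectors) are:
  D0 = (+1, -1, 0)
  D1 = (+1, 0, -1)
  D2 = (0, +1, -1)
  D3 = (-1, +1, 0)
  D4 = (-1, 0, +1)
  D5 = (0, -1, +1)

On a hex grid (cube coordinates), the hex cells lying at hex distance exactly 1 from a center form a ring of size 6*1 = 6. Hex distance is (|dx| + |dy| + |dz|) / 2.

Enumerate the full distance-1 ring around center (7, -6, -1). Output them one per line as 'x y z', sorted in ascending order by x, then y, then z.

Walk ring at distance 1 from (7, -6, -1):
Start at center + D4*1 = (6, -6, 0)
  hex 0: (6, -6, 0)
  hex 1: (7, -7, 0)
  hex 2: (8, -7, -1)
  hex 3: (8, -6, -2)
  hex 4: (7, -5, -2)
  hex 5: (6, -5, -1)
Sorted: 6 hexes.

Answer: 6 -6 0
6 -5 -1
7 -7 0
7 -5 -2
8 -7 -1
8 -6 -2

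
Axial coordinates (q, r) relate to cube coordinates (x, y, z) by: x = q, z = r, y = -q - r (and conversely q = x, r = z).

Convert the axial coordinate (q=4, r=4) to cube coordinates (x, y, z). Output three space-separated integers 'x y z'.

Answer: 4 -8 4

Derivation:
x = q = 4
z = r = 4
y = -x - z = -(4) - (4) = -8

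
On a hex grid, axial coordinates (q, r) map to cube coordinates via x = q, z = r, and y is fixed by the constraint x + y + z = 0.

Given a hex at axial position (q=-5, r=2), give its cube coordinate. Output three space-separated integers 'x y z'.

x = q = -5
z = r = 2
y = -x - z = -(-5) - (2) = 3

Answer: -5 3 2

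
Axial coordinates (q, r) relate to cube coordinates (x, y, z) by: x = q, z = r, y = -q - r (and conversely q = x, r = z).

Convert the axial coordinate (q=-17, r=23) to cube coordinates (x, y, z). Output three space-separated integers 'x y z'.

Answer: -17 -6 23

Derivation:
x = q = -17
z = r = 23
y = -x - z = -(-17) - (23) = -6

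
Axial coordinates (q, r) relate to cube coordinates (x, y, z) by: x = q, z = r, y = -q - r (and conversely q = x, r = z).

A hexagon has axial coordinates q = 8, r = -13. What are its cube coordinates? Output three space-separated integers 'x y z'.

Answer: 8 5 -13

Derivation:
x = q = 8
z = r = -13
y = -x - z = -(8) - (-13) = 5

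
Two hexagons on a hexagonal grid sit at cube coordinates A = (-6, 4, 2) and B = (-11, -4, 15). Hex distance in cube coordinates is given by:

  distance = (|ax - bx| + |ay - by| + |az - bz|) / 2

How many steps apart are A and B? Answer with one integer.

Answer: 13

Derivation:
|ax - bx| = |-6 - (-11)| = 5
|ay - by| = |4 - (-4)| = 8
|az - bz| = |2 - 15| = 13
distance = (5 + 8 + 13) / 2 = 26 / 2 = 13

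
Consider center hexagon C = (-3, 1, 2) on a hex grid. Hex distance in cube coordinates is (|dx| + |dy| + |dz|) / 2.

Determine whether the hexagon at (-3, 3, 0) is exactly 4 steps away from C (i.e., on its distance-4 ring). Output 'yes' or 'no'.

|px - cx| = |-3 - (-3)| = 0
|py - cy| = |3 - 1| = 2
|pz - cz| = |0 - 2| = 2
distance = (0+2+2)/2 = 4/2 = 2
radius = 4; distance != radius -> no

Answer: no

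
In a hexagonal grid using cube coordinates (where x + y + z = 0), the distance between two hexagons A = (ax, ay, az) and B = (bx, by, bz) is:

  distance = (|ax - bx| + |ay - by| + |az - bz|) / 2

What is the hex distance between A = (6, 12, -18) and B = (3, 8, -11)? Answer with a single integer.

Answer: 7

Derivation:
|ax - bx| = |6 - 3| = 3
|ay - by| = |12 - 8| = 4
|az - bz| = |-18 - (-11)| = 7
distance = (3 + 4 + 7) / 2 = 14 / 2 = 7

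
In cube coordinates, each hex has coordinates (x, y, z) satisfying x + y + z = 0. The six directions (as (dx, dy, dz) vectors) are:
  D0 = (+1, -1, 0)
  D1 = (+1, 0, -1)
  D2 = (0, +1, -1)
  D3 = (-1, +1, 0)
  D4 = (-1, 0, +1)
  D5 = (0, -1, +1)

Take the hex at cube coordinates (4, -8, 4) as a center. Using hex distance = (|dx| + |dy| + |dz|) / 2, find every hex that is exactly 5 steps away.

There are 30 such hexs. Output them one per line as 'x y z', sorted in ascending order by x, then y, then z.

Walk ring at distance 5 from (4, -8, 4):
Start at center + D4*5 = (-1, -8, 9)
  hex 0: (-1, -8, 9)
  hex 1: (0, -9, 9)
  hex 2: (1, -10, 9)
  hex 3: (2, -11, 9)
  hex 4: (3, -12, 9)
  hex 5: (4, -13, 9)
  hex 6: (5, -13, 8)
  hex 7: (6, -13, 7)
  hex 8: (7, -13, 6)
  hex 9: (8, -13, 5)
  hex 10: (9, -13, 4)
  hex 11: (9, -12, 3)
  hex 12: (9, -11, 2)
  hex 13: (9, -10, 1)
  hex 14: (9, -9, 0)
  hex 15: (9, -8, -1)
  hex 16: (8, -7, -1)
  hex 17: (7, -6, -1)
  hex 18: (6, -5, -1)
  hex 19: (5, -4, -1)
  hex 20: (4, -3, -1)
  hex 21: (3, -3, 0)
  hex 22: (2, -3, 1)
  hex 23: (1, -3, 2)
  hex 24: (0, -3, 3)
  hex 25: (-1, -3, 4)
  hex 26: (-1, -4, 5)
  hex 27: (-1, -5, 6)
  hex 28: (-1, -6, 7)
  hex 29: (-1, -7, 8)
Sorted: 30 hexes.

Answer: -1 -8 9
-1 -7 8
-1 -6 7
-1 -5 6
-1 -4 5
-1 -3 4
0 -9 9
0 -3 3
1 -10 9
1 -3 2
2 -11 9
2 -3 1
3 -12 9
3 -3 0
4 -13 9
4 -3 -1
5 -13 8
5 -4 -1
6 -13 7
6 -5 -1
7 -13 6
7 -6 -1
8 -13 5
8 -7 -1
9 -13 4
9 -12 3
9 -11 2
9 -10 1
9 -9 0
9 -8 -1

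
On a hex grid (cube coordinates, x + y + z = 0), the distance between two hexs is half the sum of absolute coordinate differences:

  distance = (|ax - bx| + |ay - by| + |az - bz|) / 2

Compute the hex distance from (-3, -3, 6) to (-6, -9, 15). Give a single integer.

Answer: 9

Derivation:
|ax - bx| = |-3 - (-6)| = 3
|ay - by| = |-3 - (-9)| = 6
|az - bz| = |6 - 15| = 9
distance = (3 + 6 + 9) / 2 = 18 / 2 = 9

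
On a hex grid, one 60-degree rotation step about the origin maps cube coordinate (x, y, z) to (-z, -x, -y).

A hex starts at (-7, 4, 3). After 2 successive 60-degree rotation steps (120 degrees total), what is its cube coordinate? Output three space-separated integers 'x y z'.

Start: (-7, 4, 3)
Step 1: (-7, 4, 3) -> (-(3), -(-7), -(4)) = (-3, 7, -4)
Step 2: (-3, 7, -4) -> (-(-4), -(-3), -(7)) = (4, 3, -7)

Answer: 4 3 -7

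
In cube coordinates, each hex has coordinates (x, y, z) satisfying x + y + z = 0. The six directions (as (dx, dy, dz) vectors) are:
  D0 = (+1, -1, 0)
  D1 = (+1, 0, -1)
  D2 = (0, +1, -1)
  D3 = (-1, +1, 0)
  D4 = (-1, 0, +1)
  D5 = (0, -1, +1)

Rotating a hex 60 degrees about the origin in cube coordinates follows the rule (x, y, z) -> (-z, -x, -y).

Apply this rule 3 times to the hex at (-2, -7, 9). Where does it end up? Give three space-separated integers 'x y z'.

Answer: 2 7 -9

Derivation:
Start: (-2, -7, 9)
Step 1: (-2, -7, 9) -> (-(9), -(-2), -(-7)) = (-9, 2, 7)
Step 2: (-9, 2, 7) -> (-(7), -(-9), -(2)) = (-7, 9, -2)
Step 3: (-7, 9, -2) -> (-(-2), -(-7), -(9)) = (2, 7, -9)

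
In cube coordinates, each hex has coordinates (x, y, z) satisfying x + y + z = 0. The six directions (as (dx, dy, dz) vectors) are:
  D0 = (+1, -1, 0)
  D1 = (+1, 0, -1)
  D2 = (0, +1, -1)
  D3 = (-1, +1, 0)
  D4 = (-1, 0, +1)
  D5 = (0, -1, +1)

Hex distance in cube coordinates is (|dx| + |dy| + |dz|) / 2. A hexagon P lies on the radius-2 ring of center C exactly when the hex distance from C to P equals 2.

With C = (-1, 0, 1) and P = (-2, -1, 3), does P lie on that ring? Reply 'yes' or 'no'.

Answer: yes

Derivation:
|px - cx| = |-2 - (-1)| = 1
|py - cy| = |-1 - 0| = 1
|pz - cz| = |3 - 1| = 2
distance = (1+1+2)/2 = 4/2 = 2
radius = 2; distance == radius -> yes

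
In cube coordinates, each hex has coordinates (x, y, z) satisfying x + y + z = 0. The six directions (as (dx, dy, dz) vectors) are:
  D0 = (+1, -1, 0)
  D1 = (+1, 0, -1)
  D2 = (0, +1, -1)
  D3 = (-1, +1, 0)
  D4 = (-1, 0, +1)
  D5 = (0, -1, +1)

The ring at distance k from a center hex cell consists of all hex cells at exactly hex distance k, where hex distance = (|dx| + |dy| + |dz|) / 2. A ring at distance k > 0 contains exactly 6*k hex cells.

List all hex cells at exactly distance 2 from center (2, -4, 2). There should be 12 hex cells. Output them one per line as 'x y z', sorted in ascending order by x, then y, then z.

Answer: 0 -4 4
0 -3 3
0 -2 2
1 -5 4
1 -2 1
2 -6 4
2 -2 0
3 -6 3
3 -3 0
4 -6 2
4 -5 1
4 -4 0

Derivation:
Walk ring at distance 2 from (2, -4, 2):
Start at center + D4*2 = (0, -4, 4)
  hex 0: (0, -4, 4)
  hex 1: (1, -5, 4)
  hex 2: (2, -6, 4)
  hex 3: (3, -6, 3)
  hex 4: (4, -6, 2)
  hex 5: (4, -5, 1)
  hex 6: (4, -4, 0)
  hex 7: (3, -3, 0)
  hex 8: (2, -2, 0)
  hex 9: (1, -2, 1)
  hex 10: (0, -2, 2)
  hex 11: (0, -3, 3)
Sorted: 12 hexes.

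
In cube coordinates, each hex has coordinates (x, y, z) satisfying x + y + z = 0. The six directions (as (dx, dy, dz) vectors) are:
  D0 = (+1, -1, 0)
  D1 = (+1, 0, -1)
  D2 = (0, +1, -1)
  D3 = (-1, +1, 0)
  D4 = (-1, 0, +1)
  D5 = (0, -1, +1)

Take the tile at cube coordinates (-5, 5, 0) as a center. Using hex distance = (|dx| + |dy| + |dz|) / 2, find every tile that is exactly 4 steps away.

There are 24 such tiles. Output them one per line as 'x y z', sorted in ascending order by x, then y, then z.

Walk ring at distance 4 from (-5, 5, 0):
Start at center + D4*4 = (-9, 5, 4)
  hex 0: (-9, 5, 4)
  hex 1: (-8, 4, 4)
  hex 2: (-7, 3, 4)
  hex 3: (-6, 2, 4)
  hex 4: (-5, 1, 4)
  hex 5: (-4, 1, 3)
  hex 6: (-3, 1, 2)
  hex 7: (-2, 1, 1)
  hex 8: (-1, 1, 0)
  hex 9: (-1, 2, -1)
  hex 10: (-1, 3, -2)
  hex 11: (-1, 4, -3)
  hex 12: (-1, 5, -4)
  hex 13: (-2, 6, -4)
  hex 14: (-3, 7, -4)
  hex 15: (-4, 8, -4)
  hex 16: (-5, 9, -4)
  hex 17: (-6, 9, -3)
  hex 18: (-7, 9, -2)
  hex 19: (-8, 9, -1)
  hex 20: (-9, 9, 0)
  hex 21: (-9, 8, 1)
  hex 22: (-9, 7, 2)
  hex 23: (-9, 6, 3)
Sorted: 24 hexes.

Answer: -9 5 4
-9 6 3
-9 7 2
-9 8 1
-9 9 0
-8 4 4
-8 9 -1
-7 3 4
-7 9 -2
-6 2 4
-6 9 -3
-5 1 4
-5 9 -4
-4 1 3
-4 8 -4
-3 1 2
-3 7 -4
-2 1 1
-2 6 -4
-1 1 0
-1 2 -1
-1 3 -2
-1 4 -3
-1 5 -4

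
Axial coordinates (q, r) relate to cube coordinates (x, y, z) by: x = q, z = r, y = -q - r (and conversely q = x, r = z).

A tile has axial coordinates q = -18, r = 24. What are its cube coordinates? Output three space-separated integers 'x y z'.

Answer: -18 -6 24

Derivation:
x = q = -18
z = r = 24
y = -x - z = -(-18) - (24) = -6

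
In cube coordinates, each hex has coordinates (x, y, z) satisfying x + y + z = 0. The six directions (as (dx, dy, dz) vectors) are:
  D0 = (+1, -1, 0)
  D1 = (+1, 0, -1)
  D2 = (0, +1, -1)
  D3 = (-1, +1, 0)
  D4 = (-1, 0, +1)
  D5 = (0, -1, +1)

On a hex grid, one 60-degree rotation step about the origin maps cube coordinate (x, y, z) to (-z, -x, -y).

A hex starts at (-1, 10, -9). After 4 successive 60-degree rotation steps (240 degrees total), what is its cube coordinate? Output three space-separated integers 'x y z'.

Start: (-1, 10, -9)
Step 1: (-1, 10, -9) -> (-(-9), -(-1), -(10)) = (9, 1, -10)
Step 2: (9, 1, -10) -> (-(-10), -(9), -(1)) = (10, -9, -1)
Step 3: (10, -9, -1) -> (-(-1), -(10), -(-9)) = (1, -10, 9)
Step 4: (1, -10, 9) -> (-(9), -(1), -(-10)) = (-9, -1, 10)

Answer: -9 -1 10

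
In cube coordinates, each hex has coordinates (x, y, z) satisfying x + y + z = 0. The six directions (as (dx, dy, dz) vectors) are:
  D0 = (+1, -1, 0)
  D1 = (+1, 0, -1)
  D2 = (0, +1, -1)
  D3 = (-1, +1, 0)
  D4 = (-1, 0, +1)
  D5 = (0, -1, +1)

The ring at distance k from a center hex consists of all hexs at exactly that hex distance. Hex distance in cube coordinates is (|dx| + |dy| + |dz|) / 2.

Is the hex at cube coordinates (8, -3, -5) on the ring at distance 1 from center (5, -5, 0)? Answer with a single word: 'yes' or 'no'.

|px - cx| = |8 - 5| = 3
|py - cy| = |-3 - (-5)| = 2
|pz - cz| = |-5 - 0| = 5
distance = (3+2+5)/2 = 10/2 = 5
radius = 1; distance != radius -> no

Answer: no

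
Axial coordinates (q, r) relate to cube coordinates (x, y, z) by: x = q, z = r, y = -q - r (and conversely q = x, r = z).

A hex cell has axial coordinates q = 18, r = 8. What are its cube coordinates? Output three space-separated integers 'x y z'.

x = q = 18
z = r = 8
y = -x - z = -(18) - (8) = -26

Answer: 18 -26 8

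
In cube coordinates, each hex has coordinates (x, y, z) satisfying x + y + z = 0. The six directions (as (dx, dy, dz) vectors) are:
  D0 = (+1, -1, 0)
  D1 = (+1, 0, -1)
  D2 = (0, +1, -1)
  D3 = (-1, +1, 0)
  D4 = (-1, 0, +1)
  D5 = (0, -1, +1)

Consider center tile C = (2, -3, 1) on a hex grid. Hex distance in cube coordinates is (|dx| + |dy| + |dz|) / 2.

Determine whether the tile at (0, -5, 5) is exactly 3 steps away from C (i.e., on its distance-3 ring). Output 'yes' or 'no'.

Answer: no

Derivation:
|px - cx| = |0 - 2| = 2
|py - cy| = |-5 - (-3)| = 2
|pz - cz| = |5 - 1| = 4
distance = (2+2+4)/2 = 8/2 = 4
radius = 3; distance != radius -> no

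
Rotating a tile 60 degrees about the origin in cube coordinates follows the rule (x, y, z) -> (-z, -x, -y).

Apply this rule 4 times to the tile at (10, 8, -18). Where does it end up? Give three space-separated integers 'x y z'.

Start: (10, 8, -18)
Step 1: (10, 8, -18) -> (-(-18), -(10), -(8)) = (18, -10, -8)
Step 2: (18, -10, -8) -> (-(-8), -(18), -(-10)) = (8, -18, 10)
Step 3: (8, -18, 10) -> (-(10), -(8), -(-18)) = (-10, -8, 18)
Step 4: (-10, -8, 18) -> (-(18), -(-10), -(-8)) = (-18, 10, 8)

Answer: -18 10 8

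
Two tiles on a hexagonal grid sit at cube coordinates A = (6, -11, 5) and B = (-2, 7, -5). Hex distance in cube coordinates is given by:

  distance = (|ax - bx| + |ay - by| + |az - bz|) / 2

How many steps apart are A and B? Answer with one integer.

|ax - bx| = |6 - (-2)| = 8
|ay - by| = |-11 - 7| = 18
|az - bz| = |5 - (-5)| = 10
distance = (8 + 18 + 10) / 2 = 36 / 2 = 18

Answer: 18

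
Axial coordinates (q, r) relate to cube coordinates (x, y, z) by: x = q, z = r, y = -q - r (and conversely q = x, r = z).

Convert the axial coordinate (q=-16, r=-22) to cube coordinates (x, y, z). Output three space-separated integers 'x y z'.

Answer: -16 38 -22

Derivation:
x = q = -16
z = r = -22
y = -x - z = -(-16) - (-22) = 38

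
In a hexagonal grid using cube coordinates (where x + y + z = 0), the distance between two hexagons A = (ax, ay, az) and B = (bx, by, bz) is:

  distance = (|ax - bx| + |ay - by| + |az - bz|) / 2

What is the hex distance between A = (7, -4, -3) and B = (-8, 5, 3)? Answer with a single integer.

Answer: 15

Derivation:
|ax - bx| = |7 - (-8)| = 15
|ay - by| = |-4 - 5| = 9
|az - bz| = |-3 - 3| = 6
distance = (15 + 9 + 6) / 2 = 30 / 2 = 15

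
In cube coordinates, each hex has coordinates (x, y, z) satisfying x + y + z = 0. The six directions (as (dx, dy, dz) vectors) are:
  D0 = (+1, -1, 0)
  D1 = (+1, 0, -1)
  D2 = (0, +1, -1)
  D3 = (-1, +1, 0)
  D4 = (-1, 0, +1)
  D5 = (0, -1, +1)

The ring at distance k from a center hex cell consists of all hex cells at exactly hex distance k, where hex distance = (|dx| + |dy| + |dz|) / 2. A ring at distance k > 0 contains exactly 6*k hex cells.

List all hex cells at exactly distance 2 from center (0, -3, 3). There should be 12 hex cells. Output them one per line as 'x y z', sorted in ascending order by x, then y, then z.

Walk ring at distance 2 from (0, -3, 3):
Start at center + D4*2 = (-2, -3, 5)
  hex 0: (-2, -3, 5)
  hex 1: (-1, -4, 5)
  hex 2: (0, -5, 5)
  hex 3: (1, -5, 4)
  hex 4: (2, -5, 3)
  hex 5: (2, -4, 2)
  hex 6: (2, -3, 1)
  hex 7: (1, -2, 1)
  hex 8: (0, -1, 1)
  hex 9: (-1, -1, 2)
  hex 10: (-2, -1, 3)
  hex 11: (-2, -2, 4)
Sorted: 12 hexes.

Answer: -2 -3 5
-2 -2 4
-2 -1 3
-1 -4 5
-1 -1 2
0 -5 5
0 -1 1
1 -5 4
1 -2 1
2 -5 3
2 -4 2
2 -3 1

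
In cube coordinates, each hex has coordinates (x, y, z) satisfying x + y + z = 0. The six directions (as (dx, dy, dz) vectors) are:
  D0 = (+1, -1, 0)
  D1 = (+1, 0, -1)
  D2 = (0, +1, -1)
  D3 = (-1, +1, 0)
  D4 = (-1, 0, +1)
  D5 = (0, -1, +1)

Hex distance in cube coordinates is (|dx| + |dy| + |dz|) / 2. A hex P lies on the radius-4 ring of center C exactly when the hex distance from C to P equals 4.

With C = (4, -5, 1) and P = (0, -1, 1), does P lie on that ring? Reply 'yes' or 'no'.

|px - cx| = |0 - 4| = 4
|py - cy| = |-1 - (-5)| = 4
|pz - cz| = |1 - 1| = 0
distance = (4+4+0)/2 = 8/2 = 4
radius = 4; distance == radius -> yes

Answer: yes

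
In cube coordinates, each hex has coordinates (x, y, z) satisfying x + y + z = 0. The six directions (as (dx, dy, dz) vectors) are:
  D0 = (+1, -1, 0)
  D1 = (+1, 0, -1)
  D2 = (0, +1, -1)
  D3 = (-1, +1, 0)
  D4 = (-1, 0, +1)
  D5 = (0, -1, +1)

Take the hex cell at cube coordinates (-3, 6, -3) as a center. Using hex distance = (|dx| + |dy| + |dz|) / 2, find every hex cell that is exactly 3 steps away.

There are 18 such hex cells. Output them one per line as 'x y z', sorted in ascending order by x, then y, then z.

Walk ring at distance 3 from (-3, 6, -3):
Start at center + D4*3 = (-6, 6, 0)
  hex 0: (-6, 6, 0)
  hex 1: (-5, 5, 0)
  hex 2: (-4, 4, 0)
  hex 3: (-3, 3, 0)
  hex 4: (-2, 3, -1)
  hex 5: (-1, 3, -2)
  hex 6: (0, 3, -3)
  hex 7: (0, 4, -4)
  hex 8: (0, 5, -5)
  hex 9: (0, 6, -6)
  hex 10: (-1, 7, -6)
  hex 11: (-2, 8, -6)
  hex 12: (-3, 9, -6)
  hex 13: (-4, 9, -5)
  hex 14: (-5, 9, -4)
  hex 15: (-6, 9, -3)
  hex 16: (-6, 8, -2)
  hex 17: (-6, 7, -1)
Sorted: 18 hexes.

Answer: -6 6 0
-6 7 -1
-6 8 -2
-6 9 -3
-5 5 0
-5 9 -4
-4 4 0
-4 9 -5
-3 3 0
-3 9 -6
-2 3 -1
-2 8 -6
-1 3 -2
-1 7 -6
0 3 -3
0 4 -4
0 5 -5
0 6 -6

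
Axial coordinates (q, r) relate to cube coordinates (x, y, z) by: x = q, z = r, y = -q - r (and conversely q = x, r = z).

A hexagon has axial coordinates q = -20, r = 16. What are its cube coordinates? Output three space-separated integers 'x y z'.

Answer: -20 4 16

Derivation:
x = q = -20
z = r = 16
y = -x - z = -(-20) - (16) = 4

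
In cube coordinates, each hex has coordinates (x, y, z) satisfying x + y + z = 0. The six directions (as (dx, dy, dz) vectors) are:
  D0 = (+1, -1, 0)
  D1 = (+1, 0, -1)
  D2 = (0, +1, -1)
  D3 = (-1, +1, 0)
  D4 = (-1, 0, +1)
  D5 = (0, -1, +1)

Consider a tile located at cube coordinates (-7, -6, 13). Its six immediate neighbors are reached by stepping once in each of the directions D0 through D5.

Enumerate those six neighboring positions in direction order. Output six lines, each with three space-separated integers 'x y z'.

Center: (-7, -6, 13). Add each direction:
  D0: (-7, -6, 13) + (1, -1, 0) = (-6, -7, 13)
  D1: (-7, -6, 13) + (1, 0, -1) = (-6, -6, 12)
  D2: (-7, -6, 13) + (0, 1, -1) = (-7, -5, 12)
  D3: (-7, -6, 13) + (-1, 1, 0) = (-8, -5, 13)
  D4: (-7, -6, 13) + (-1, 0, 1) = (-8, -6, 14)
  D5: (-7, -6, 13) + (0, -1, 1) = (-7, -7, 14)

Answer: -6 -7 13
-6 -6 12
-7 -5 12
-8 -5 13
-8 -6 14
-7 -7 14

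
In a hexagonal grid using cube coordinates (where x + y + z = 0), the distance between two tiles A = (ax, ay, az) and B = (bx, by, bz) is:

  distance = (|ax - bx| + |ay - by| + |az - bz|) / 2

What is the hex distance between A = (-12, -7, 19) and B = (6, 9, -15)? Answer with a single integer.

Answer: 34

Derivation:
|ax - bx| = |-12 - 6| = 18
|ay - by| = |-7 - 9| = 16
|az - bz| = |19 - (-15)| = 34
distance = (18 + 16 + 34) / 2 = 68 / 2 = 34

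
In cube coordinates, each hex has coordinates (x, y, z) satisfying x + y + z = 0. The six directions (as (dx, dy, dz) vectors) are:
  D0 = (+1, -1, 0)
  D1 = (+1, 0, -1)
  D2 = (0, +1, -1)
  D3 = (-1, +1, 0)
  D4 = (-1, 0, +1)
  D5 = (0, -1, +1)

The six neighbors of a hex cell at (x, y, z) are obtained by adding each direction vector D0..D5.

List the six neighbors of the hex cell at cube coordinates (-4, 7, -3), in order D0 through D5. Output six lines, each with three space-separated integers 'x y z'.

Center: (-4, 7, -3). Add each direction:
  D0: (-4, 7, -3) + (1, -1, 0) = (-3, 6, -3)
  D1: (-4, 7, -3) + (1, 0, -1) = (-3, 7, -4)
  D2: (-4, 7, -3) + (0, 1, -1) = (-4, 8, -4)
  D3: (-4, 7, -3) + (-1, 1, 0) = (-5, 8, -3)
  D4: (-4, 7, -3) + (-1, 0, 1) = (-5, 7, -2)
  D5: (-4, 7, -3) + (0, -1, 1) = (-4, 6, -2)

Answer: -3 6 -3
-3 7 -4
-4 8 -4
-5 8 -3
-5 7 -2
-4 6 -2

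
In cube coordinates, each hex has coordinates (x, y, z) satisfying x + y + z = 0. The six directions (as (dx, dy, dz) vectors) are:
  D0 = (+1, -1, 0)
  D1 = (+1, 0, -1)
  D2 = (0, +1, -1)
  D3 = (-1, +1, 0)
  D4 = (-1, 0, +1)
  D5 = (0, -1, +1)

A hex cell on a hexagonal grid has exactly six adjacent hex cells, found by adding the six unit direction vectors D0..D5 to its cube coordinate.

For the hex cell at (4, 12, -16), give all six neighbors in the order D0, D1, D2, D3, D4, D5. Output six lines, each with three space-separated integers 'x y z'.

Center: (4, 12, -16). Add each direction:
  D0: (4, 12, -16) + (1, -1, 0) = (5, 11, -16)
  D1: (4, 12, -16) + (1, 0, -1) = (5, 12, -17)
  D2: (4, 12, -16) + (0, 1, -1) = (4, 13, -17)
  D3: (4, 12, -16) + (-1, 1, 0) = (3, 13, -16)
  D4: (4, 12, -16) + (-1, 0, 1) = (3, 12, -15)
  D5: (4, 12, -16) + (0, -1, 1) = (4, 11, -15)

Answer: 5 11 -16
5 12 -17
4 13 -17
3 13 -16
3 12 -15
4 11 -15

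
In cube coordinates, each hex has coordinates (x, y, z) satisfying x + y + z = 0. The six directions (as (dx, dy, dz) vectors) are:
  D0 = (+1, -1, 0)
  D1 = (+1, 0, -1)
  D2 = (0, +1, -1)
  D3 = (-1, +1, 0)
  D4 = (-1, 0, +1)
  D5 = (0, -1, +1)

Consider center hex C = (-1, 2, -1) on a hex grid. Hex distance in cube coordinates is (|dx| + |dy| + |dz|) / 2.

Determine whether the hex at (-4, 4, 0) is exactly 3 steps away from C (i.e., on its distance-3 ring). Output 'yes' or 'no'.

|px - cx| = |-4 - (-1)| = 3
|py - cy| = |4 - 2| = 2
|pz - cz| = |0 - (-1)| = 1
distance = (3+2+1)/2 = 6/2 = 3
radius = 3; distance == radius -> yes

Answer: yes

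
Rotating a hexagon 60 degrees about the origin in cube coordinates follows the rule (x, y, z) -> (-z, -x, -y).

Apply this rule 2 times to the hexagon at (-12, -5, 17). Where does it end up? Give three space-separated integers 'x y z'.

Start: (-12, -5, 17)
Step 1: (-12, -5, 17) -> (-(17), -(-12), -(-5)) = (-17, 12, 5)
Step 2: (-17, 12, 5) -> (-(5), -(-17), -(12)) = (-5, 17, -12)

Answer: -5 17 -12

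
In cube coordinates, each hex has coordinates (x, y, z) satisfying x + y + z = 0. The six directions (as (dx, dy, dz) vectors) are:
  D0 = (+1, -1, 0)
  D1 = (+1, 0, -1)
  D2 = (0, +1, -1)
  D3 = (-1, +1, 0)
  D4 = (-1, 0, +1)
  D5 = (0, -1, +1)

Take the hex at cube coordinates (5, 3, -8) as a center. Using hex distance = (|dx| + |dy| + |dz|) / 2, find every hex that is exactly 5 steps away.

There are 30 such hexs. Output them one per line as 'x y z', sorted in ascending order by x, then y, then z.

Answer: 0 3 -3
0 4 -4
0 5 -5
0 6 -6
0 7 -7
0 8 -8
1 2 -3
1 8 -9
2 1 -3
2 8 -10
3 0 -3
3 8 -11
4 -1 -3
4 8 -12
5 -2 -3
5 8 -13
6 -2 -4
6 7 -13
7 -2 -5
7 6 -13
8 -2 -6
8 5 -13
9 -2 -7
9 4 -13
10 -2 -8
10 -1 -9
10 0 -10
10 1 -11
10 2 -12
10 3 -13

Derivation:
Walk ring at distance 5 from (5, 3, -8):
Start at center + D4*5 = (0, 3, -3)
  hex 0: (0, 3, -3)
  hex 1: (1, 2, -3)
  hex 2: (2, 1, -3)
  hex 3: (3, 0, -3)
  hex 4: (4, -1, -3)
  hex 5: (5, -2, -3)
  hex 6: (6, -2, -4)
  hex 7: (7, -2, -5)
  hex 8: (8, -2, -6)
  hex 9: (9, -2, -7)
  hex 10: (10, -2, -8)
  hex 11: (10, -1, -9)
  hex 12: (10, 0, -10)
  hex 13: (10, 1, -11)
  hex 14: (10, 2, -12)
  hex 15: (10, 3, -13)
  hex 16: (9, 4, -13)
  hex 17: (8, 5, -13)
  hex 18: (7, 6, -13)
  hex 19: (6, 7, -13)
  hex 20: (5, 8, -13)
  hex 21: (4, 8, -12)
  hex 22: (3, 8, -11)
  hex 23: (2, 8, -10)
  hex 24: (1, 8, -9)
  hex 25: (0, 8, -8)
  hex 26: (0, 7, -7)
  hex 27: (0, 6, -6)
  hex 28: (0, 5, -5)
  hex 29: (0, 4, -4)
Sorted: 30 hexes.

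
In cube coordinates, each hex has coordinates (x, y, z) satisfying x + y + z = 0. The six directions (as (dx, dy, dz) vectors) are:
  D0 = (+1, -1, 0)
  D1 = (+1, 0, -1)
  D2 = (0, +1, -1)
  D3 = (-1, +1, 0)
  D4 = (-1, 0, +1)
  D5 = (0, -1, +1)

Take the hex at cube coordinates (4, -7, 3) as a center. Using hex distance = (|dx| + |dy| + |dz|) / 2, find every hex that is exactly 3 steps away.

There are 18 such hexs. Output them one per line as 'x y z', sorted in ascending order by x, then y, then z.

Answer: 1 -7 6
1 -6 5
1 -5 4
1 -4 3
2 -8 6
2 -4 2
3 -9 6
3 -4 1
4 -10 6
4 -4 0
5 -10 5
5 -5 0
6 -10 4
6 -6 0
7 -10 3
7 -9 2
7 -8 1
7 -7 0

Derivation:
Walk ring at distance 3 from (4, -7, 3):
Start at center + D4*3 = (1, -7, 6)
  hex 0: (1, -7, 6)
  hex 1: (2, -8, 6)
  hex 2: (3, -9, 6)
  hex 3: (4, -10, 6)
  hex 4: (5, -10, 5)
  hex 5: (6, -10, 4)
  hex 6: (7, -10, 3)
  hex 7: (7, -9, 2)
  hex 8: (7, -8, 1)
  hex 9: (7, -7, 0)
  hex 10: (6, -6, 0)
  hex 11: (5, -5, 0)
  hex 12: (4, -4, 0)
  hex 13: (3, -4, 1)
  hex 14: (2, -4, 2)
  hex 15: (1, -4, 3)
  hex 16: (1, -5, 4)
  hex 17: (1, -6, 5)
Sorted: 18 hexes.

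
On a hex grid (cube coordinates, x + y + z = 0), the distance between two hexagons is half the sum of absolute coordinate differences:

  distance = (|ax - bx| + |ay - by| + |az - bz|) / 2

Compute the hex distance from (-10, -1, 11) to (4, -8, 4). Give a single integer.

Answer: 14

Derivation:
|ax - bx| = |-10 - 4| = 14
|ay - by| = |-1 - (-8)| = 7
|az - bz| = |11 - 4| = 7
distance = (14 + 7 + 7) / 2 = 28 / 2 = 14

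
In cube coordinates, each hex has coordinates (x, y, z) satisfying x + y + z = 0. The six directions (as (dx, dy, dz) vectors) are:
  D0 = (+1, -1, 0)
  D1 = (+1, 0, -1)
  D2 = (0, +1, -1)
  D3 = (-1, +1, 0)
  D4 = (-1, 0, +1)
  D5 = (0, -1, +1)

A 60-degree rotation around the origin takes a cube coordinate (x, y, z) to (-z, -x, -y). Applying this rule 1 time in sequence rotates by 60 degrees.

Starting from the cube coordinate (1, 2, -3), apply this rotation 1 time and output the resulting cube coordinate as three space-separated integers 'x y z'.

Answer: 3 -1 -2

Derivation:
Start: (1, 2, -3)
Step 1: (1, 2, -3) -> (-(-3), -(1), -(2)) = (3, -1, -2)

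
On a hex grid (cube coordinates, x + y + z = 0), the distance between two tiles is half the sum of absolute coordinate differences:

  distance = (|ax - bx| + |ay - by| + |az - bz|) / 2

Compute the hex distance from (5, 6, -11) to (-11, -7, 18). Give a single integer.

Answer: 29

Derivation:
|ax - bx| = |5 - (-11)| = 16
|ay - by| = |6 - (-7)| = 13
|az - bz| = |-11 - 18| = 29
distance = (16 + 13 + 29) / 2 = 58 / 2 = 29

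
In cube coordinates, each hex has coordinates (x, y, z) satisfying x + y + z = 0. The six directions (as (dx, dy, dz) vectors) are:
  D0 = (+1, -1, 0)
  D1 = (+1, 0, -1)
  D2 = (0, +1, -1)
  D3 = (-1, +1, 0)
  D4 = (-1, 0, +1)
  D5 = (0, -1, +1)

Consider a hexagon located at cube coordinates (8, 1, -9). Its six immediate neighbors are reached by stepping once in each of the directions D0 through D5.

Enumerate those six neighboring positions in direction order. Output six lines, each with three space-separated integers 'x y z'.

Center: (8, 1, -9). Add each direction:
  D0: (8, 1, -9) + (1, -1, 0) = (9, 0, -9)
  D1: (8, 1, -9) + (1, 0, -1) = (9, 1, -10)
  D2: (8, 1, -9) + (0, 1, -1) = (8, 2, -10)
  D3: (8, 1, -9) + (-1, 1, 0) = (7, 2, -9)
  D4: (8, 1, -9) + (-1, 0, 1) = (7, 1, -8)
  D5: (8, 1, -9) + (0, -1, 1) = (8, 0, -8)

Answer: 9 0 -9
9 1 -10
8 2 -10
7 2 -9
7 1 -8
8 0 -8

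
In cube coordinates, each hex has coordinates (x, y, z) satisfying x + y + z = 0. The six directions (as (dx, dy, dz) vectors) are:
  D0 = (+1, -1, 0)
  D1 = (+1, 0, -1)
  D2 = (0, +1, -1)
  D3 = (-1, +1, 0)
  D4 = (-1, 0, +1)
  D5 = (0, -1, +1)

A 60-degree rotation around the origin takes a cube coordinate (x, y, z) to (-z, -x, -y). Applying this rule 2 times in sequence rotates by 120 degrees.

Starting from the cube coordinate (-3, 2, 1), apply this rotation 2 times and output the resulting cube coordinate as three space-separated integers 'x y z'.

Answer: 2 1 -3

Derivation:
Start: (-3, 2, 1)
Step 1: (-3, 2, 1) -> (-(1), -(-3), -(2)) = (-1, 3, -2)
Step 2: (-1, 3, -2) -> (-(-2), -(-1), -(3)) = (2, 1, -3)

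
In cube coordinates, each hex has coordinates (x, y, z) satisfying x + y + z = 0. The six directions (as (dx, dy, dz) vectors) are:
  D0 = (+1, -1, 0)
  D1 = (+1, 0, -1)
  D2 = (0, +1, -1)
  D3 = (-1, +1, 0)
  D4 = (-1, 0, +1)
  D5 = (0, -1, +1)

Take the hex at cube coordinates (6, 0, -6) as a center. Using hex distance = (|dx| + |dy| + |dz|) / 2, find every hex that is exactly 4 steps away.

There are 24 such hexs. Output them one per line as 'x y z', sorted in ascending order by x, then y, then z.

Walk ring at distance 4 from (6, 0, -6):
Start at center + D4*4 = (2, 0, -2)
  hex 0: (2, 0, -2)
  hex 1: (3, -1, -2)
  hex 2: (4, -2, -2)
  hex 3: (5, -3, -2)
  hex 4: (6, -4, -2)
  hex 5: (7, -4, -3)
  hex 6: (8, -4, -4)
  hex 7: (9, -4, -5)
  hex 8: (10, -4, -6)
  hex 9: (10, -3, -7)
  hex 10: (10, -2, -8)
  hex 11: (10, -1, -9)
  hex 12: (10, 0, -10)
  hex 13: (9, 1, -10)
  hex 14: (8, 2, -10)
  hex 15: (7, 3, -10)
  hex 16: (6, 4, -10)
  hex 17: (5, 4, -9)
  hex 18: (4, 4, -8)
  hex 19: (3, 4, -7)
  hex 20: (2, 4, -6)
  hex 21: (2, 3, -5)
  hex 22: (2, 2, -4)
  hex 23: (2, 1, -3)
Sorted: 24 hexes.

Answer: 2 0 -2
2 1 -3
2 2 -4
2 3 -5
2 4 -6
3 -1 -2
3 4 -7
4 -2 -2
4 4 -8
5 -3 -2
5 4 -9
6 -4 -2
6 4 -10
7 -4 -3
7 3 -10
8 -4 -4
8 2 -10
9 -4 -5
9 1 -10
10 -4 -6
10 -3 -7
10 -2 -8
10 -1 -9
10 0 -10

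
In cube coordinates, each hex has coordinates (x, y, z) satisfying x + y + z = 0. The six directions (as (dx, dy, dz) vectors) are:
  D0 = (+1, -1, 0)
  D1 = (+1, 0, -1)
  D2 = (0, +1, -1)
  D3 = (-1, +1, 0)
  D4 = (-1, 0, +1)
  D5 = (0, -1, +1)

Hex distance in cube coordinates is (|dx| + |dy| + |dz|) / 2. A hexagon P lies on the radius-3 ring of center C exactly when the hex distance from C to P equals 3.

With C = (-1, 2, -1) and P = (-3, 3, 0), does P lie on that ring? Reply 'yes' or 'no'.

|px - cx| = |-3 - (-1)| = 2
|py - cy| = |3 - 2| = 1
|pz - cz| = |0 - (-1)| = 1
distance = (2+1+1)/2 = 4/2 = 2
radius = 3; distance != radius -> no

Answer: no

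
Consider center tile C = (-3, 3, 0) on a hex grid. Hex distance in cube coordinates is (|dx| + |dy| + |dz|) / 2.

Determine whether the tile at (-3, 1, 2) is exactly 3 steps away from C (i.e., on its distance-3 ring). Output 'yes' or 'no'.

Answer: no

Derivation:
|px - cx| = |-3 - (-3)| = 0
|py - cy| = |1 - 3| = 2
|pz - cz| = |2 - 0| = 2
distance = (0+2+2)/2 = 4/2 = 2
radius = 3; distance != radius -> no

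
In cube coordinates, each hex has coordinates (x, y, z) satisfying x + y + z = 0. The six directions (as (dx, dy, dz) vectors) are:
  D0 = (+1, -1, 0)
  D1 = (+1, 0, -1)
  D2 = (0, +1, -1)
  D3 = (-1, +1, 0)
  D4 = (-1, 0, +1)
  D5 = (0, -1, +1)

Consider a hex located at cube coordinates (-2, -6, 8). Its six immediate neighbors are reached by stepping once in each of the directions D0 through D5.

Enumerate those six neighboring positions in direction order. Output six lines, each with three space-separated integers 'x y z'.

Answer: -1 -7 8
-1 -6 7
-2 -5 7
-3 -5 8
-3 -6 9
-2 -7 9

Derivation:
Center: (-2, -6, 8). Add each direction:
  D0: (-2, -6, 8) + (1, -1, 0) = (-1, -7, 8)
  D1: (-2, -6, 8) + (1, 0, -1) = (-1, -6, 7)
  D2: (-2, -6, 8) + (0, 1, -1) = (-2, -5, 7)
  D3: (-2, -6, 8) + (-1, 1, 0) = (-3, -5, 8)
  D4: (-2, -6, 8) + (-1, 0, 1) = (-3, -6, 9)
  D5: (-2, -6, 8) + (0, -1, 1) = (-2, -7, 9)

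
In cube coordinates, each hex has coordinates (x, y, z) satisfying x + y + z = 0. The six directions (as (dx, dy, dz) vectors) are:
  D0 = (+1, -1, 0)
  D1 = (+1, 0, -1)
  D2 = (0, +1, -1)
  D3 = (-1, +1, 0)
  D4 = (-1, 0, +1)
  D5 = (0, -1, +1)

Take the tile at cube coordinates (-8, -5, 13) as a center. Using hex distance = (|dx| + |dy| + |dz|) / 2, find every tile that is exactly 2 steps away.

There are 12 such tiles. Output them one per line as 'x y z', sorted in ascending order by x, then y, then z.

Answer: -10 -5 15
-10 -4 14
-10 -3 13
-9 -6 15
-9 -3 12
-8 -7 15
-8 -3 11
-7 -7 14
-7 -4 11
-6 -7 13
-6 -6 12
-6 -5 11

Derivation:
Walk ring at distance 2 from (-8, -5, 13):
Start at center + D4*2 = (-10, -5, 15)
  hex 0: (-10, -5, 15)
  hex 1: (-9, -6, 15)
  hex 2: (-8, -7, 15)
  hex 3: (-7, -7, 14)
  hex 4: (-6, -7, 13)
  hex 5: (-6, -6, 12)
  hex 6: (-6, -5, 11)
  hex 7: (-7, -4, 11)
  hex 8: (-8, -3, 11)
  hex 9: (-9, -3, 12)
  hex 10: (-10, -3, 13)
  hex 11: (-10, -4, 14)
Sorted: 12 hexes.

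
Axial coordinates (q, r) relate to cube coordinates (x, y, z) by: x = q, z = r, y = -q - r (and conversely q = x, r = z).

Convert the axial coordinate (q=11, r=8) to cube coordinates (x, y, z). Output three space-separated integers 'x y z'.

Answer: 11 -19 8

Derivation:
x = q = 11
z = r = 8
y = -x - z = -(11) - (8) = -19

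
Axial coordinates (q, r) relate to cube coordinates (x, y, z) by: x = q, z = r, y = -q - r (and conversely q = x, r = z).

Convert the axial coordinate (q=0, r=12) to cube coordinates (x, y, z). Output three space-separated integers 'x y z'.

Answer: 0 -12 12

Derivation:
x = q = 0
z = r = 12
y = -x - z = -(0) - (12) = -12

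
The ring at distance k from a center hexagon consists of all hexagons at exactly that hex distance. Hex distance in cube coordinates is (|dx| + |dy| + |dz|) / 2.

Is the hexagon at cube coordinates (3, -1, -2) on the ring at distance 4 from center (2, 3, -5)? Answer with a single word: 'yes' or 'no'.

Answer: yes

Derivation:
|px - cx| = |3 - 2| = 1
|py - cy| = |-1 - 3| = 4
|pz - cz| = |-2 - (-5)| = 3
distance = (1+4+3)/2 = 8/2 = 4
radius = 4; distance == radius -> yes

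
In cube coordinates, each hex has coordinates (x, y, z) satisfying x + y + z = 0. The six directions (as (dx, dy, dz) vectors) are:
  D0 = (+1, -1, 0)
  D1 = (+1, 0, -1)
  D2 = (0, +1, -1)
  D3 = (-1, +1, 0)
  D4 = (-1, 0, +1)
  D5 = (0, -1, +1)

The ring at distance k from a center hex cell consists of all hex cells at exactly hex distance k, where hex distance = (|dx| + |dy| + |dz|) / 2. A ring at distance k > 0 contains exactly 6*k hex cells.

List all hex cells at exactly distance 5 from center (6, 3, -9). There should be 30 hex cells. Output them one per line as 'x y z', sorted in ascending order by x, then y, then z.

Answer: 1 3 -4
1 4 -5
1 5 -6
1 6 -7
1 7 -8
1 8 -9
2 2 -4
2 8 -10
3 1 -4
3 8 -11
4 0 -4
4 8 -12
5 -1 -4
5 8 -13
6 -2 -4
6 8 -14
7 -2 -5
7 7 -14
8 -2 -6
8 6 -14
9 -2 -7
9 5 -14
10 -2 -8
10 4 -14
11 -2 -9
11 -1 -10
11 0 -11
11 1 -12
11 2 -13
11 3 -14

Derivation:
Walk ring at distance 5 from (6, 3, -9):
Start at center + D4*5 = (1, 3, -4)
  hex 0: (1, 3, -4)
  hex 1: (2, 2, -4)
  hex 2: (3, 1, -4)
  hex 3: (4, 0, -4)
  hex 4: (5, -1, -4)
  hex 5: (6, -2, -4)
  hex 6: (7, -2, -5)
  hex 7: (8, -2, -6)
  hex 8: (9, -2, -7)
  hex 9: (10, -2, -8)
  hex 10: (11, -2, -9)
  hex 11: (11, -1, -10)
  hex 12: (11, 0, -11)
  hex 13: (11, 1, -12)
  hex 14: (11, 2, -13)
  hex 15: (11, 3, -14)
  hex 16: (10, 4, -14)
  hex 17: (9, 5, -14)
  hex 18: (8, 6, -14)
  hex 19: (7, 7, -14)
  hex 20: (6, 8, -14)
  hex 21: (5, 8, -13)
  hex 22: (4, 8, -12)
  hex 23: (3, 8, -11)
  hex 24: (2, 8, -10)
  hex 25: (1, 8, -9)
  hex 26: (1, 7, -8)
  hex 27: (1, 6, -7)
  hex 28: (1, 5, -6)
  hex 29: (1, 4, -5)
Sorted: 30 hexes.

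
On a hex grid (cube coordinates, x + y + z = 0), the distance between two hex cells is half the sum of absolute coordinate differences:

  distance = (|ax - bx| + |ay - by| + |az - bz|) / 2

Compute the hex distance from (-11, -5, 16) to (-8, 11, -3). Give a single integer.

|ax - bx| = |-11 - (-8)| = 3
|ay - by| = |-5 - 11| = 16
|az - bz| = |16 - (-3)| = 19
distance = (3 + 16 + 19) / 2 = 38 / 2 = 19

Answer: 19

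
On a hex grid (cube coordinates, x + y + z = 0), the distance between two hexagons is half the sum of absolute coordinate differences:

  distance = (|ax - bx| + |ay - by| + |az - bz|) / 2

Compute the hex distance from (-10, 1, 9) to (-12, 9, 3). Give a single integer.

|ax - bx| = |-10 - (-12)| = 2
|ay - by| = |1 - 9| = 8
|az - bz| = |9 - 3| = 6
distance = (2 + 8 + 6) / 2 = 16 / 2 = 8

Answer: 8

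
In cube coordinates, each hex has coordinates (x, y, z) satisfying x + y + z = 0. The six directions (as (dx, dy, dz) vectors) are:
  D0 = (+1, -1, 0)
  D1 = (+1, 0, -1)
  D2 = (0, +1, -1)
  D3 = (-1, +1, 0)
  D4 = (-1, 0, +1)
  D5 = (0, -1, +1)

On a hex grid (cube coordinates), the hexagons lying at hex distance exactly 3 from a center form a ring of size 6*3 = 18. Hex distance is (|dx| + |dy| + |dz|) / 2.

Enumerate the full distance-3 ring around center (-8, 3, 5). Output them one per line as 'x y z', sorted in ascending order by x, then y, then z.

Walk ring at distance 3 from (-8, 3, 5):
Start at center + D4*3 = (-11, 3, 8)
  hex 0: (-11, 3, 8)
  hex 1: (-10, 2, 8)
  hex 2: (-9, 1, 8)
  hex 3: (-8, 0, 8)
  hex 4: (-7, 0, 7)
  hex 5: (-6, 0, 6)
  hex 6: (-5, 0, 5)
  hex 7: (-5, 1, 4)
  hex 8: (-5, 2, 3)
  hex 9: (-5, 3, 2)
  hex 10: (-6, 4, 2)
  hex 11: (-7, 5, 2)
  hex 12: (-8, 6, 2)
  hex 13: (-9, 6, 3)
  hex 14: (-10, 6, 4)
  hex 15: (-11, 6, 5)
  hex 16: (-11, 5, 6)
  hex 17: (-11, 4, 7)
Sorted: 18 hexes.

Answer: -11 3 8
-11 4 7
-11 5 6
-11 6 5
-10 2 8
-10 6 4
-9 1 8
-9 6 3
-8 0 8
-8 6 2
-7 0 7
-7 5 2
-6 0 6
-6 4 2
-5 0 5
-5 1 4
-5 2 3
-5 3 2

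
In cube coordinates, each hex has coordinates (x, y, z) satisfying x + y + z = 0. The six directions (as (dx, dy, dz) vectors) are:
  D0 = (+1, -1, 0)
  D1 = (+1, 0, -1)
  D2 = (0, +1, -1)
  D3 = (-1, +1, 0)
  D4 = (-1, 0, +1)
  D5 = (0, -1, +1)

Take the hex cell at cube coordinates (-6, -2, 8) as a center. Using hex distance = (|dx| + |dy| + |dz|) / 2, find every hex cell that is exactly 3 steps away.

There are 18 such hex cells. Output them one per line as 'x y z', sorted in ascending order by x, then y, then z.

Walk ring at distance 3 from (-6, -2, 8):
Start at center + D4*3 = (-9, -2, 11)
  hex 0: (-9, -2, 11)
  hex 1: (-8, -3, 11)
  hex 2: (-7, -4, 11)
  hex 3: (-6, -5, 11)
  hex 4: (-5, -5, 10)
  hex 5: (-4, -5, 9)
  hex 6: (-3, -5, 8)
  hex 7: (-3, -4, 7)
  hex 8: (-3, -3, 6)
  hex 9: (-3, -2, 5)
  hex 10: (-4, -1, 5)
  hex 11: (-5, 0, 5)
  hex 12: (-6, 1, 5)
  hex 13: (-7, 1, 6)
  hex 14: (-8, 1, 7)
  hex 15: (-9, 1, 8)
  hex 16: (-9, 0, 9)
  hex 17: (-9, -1, 10)
Sorted: 18 hexes.

Answer: -9 -2 11
-9 -1 10
-9 0 9
-9 1 8
-8 -3 11
-8 1 7
-7 -4 11
-7 1 6
-6 -5 11
-6 1 5
-5 -5 10
-5 0 5
-4 -5 9
-4 -1 5
-3 -5 8
-3 -4 7
-3 -3 6
-3 -2 5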